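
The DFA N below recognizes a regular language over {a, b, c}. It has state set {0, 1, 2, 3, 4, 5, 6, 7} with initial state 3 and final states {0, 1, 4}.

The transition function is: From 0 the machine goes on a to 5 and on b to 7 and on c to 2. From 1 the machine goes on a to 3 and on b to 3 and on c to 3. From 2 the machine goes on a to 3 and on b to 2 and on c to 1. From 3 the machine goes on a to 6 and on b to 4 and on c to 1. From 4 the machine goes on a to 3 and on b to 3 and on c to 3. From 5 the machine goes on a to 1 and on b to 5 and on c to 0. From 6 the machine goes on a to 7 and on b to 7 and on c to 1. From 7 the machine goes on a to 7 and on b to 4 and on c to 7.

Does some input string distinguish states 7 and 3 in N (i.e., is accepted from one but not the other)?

Yes

First remove the unreachable states {0,2,5}; 5 states remain.
Initial partition by acceptance: {1,4} | {3,6,7}.
On input b, block {3,6,7} splits into {3,7} and {6}.
Split {3,7} by δ(·,a) → {3} and {7}.
Stable partition: {1,4} | {3} | {6} | {7} — 4 equivalence classes.
7 and 3 end up in different blocks, so they are distinguishable. For instance, the string 'c' is accepted from only 3.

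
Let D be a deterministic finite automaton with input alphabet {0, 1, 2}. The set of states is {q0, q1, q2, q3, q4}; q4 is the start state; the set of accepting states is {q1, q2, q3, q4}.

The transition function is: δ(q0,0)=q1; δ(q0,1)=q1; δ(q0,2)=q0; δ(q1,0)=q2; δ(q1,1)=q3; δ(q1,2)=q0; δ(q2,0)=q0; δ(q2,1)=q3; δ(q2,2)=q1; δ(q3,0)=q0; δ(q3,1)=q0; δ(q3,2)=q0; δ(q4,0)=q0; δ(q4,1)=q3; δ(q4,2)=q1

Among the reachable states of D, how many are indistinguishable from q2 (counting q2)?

2

Every state is reachable, so we keep all 5.
P0 = {q1,q2,q3,q4} | {q0}.
On input 0, block {q1,q2,q3,q4} splits into {q2,q3,q4} and {q1}.
Split {q2,q3,q4} by δ(·,1) → {q2,q4} and {q3}.
Stable partition: {q2,q4} | {q0} | {q1} | {q3} — 4 equivalence classes.
The equivalence class containing q2 is {q2,q4}, of size 2.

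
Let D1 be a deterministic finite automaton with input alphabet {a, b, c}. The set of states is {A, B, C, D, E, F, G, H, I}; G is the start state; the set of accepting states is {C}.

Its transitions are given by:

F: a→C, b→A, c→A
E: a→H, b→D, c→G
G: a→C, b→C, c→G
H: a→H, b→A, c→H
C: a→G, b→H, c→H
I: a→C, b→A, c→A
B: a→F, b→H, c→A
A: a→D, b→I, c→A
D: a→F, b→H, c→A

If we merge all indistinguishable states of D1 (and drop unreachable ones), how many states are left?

States {B,E} cannot be reached from the start state, so discard them.
Start with accepting vs non-accepting: {C} | {A,D,F,G,H,I}.
Refine {A,D,F,G,H,I} on symbol a: members go to different blocks, giving {A,D,H} and {F,G,I}.
Split {A,D,H} by δ(·,a) → {A,H} and {D}.
On input a, block {A,H} splits into {A} and {H}.
Split {F,G,I} by δ(·,b) → {F,I} and {G}.
The partition is now stable with 6 blocks: {C} | {A} | {F,I} | {D} | {H} | {G}.

6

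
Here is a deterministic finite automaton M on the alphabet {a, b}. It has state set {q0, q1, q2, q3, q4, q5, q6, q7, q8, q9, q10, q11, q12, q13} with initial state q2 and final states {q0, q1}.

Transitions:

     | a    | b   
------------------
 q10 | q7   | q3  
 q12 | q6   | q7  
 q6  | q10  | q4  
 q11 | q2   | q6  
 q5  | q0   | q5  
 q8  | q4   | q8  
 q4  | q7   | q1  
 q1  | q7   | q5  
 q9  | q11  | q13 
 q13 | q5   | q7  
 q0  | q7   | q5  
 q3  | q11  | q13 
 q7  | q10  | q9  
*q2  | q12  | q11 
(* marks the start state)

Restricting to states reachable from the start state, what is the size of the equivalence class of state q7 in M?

2

States {q8} cannot be reached from the start state, so discard them.
Initial partition by acceptance: {q0,q1} | {q2,q3,q4,q5,q6,q7,q9,q10,q11,q12,q13}.
On input a, block {q2,q3,q4,q5,q6,q7,q9,q10,q11,q12,q13} splits into {q2,q3,q4,q6,q7,q9,q10,q11,q12,q13} and {q5}.
Split {q2,q3,q4,q6,q7,q9,q10,q11,q12,q13} by δ(·,a) → {q2,q3,q4,q6,q7,q9,q10,q11,q12} and {q13}.
Split {q2,q3,q4,q6,q7,q9,q10,q11,q12} by δ(·,b) → {q2,q6,q7,q10,q11,q12} and {q3,q9} and {q4}.
On input b, block {q2,q6,q7,q10,q11,q12} splits into {q2,q11,q12} and {q7,q10} and {q6}.
Refine {q2,q11,q12} on symbol a: members go to different blocks, giving {q2,q11} and {q12}.
Split {q2,q11} by δ(·,a) → {q2} and {q11}.
The partition is now stable with 10 blocks: {q0,q1} | {q2} | {q5} | {q13} | {q3,q9} | {q4} | {q7,q10} | {q6} | {q12} | {q11}.
The equivalence class containing q7 is {q7,q10}, of size 2.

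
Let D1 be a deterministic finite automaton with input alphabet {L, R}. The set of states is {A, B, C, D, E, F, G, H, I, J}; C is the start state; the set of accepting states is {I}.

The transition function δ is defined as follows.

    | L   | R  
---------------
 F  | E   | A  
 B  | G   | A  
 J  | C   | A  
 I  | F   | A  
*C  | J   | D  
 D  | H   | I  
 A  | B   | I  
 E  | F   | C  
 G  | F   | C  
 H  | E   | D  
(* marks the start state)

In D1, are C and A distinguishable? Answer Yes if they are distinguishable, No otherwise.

Yes

Start with accepting vs non-accepting: {I} | {A,B,C,D,E,F,G,H,J}.
On input R, block {A,B,C,D,E,F,G,H,J} splits into {B,C,E,F,G,H,J} and {A,D}.
Refine {B,C,E,F,G,H,J} on symbol R: members go to different blocks, giving {B,C,F,H,J} and {E,G}.
On input L, block {B,C,F,H,J} splits into {B,F,H} and {C,J}.
No further refinement is possible. Final partition (5 blocks): {I} | {B,F,H} | {A,D} | {E,G} | {C,J}.
C and A end up in different blocks, so they are distinguishable. For instance, the string 'R' is accepted from only A.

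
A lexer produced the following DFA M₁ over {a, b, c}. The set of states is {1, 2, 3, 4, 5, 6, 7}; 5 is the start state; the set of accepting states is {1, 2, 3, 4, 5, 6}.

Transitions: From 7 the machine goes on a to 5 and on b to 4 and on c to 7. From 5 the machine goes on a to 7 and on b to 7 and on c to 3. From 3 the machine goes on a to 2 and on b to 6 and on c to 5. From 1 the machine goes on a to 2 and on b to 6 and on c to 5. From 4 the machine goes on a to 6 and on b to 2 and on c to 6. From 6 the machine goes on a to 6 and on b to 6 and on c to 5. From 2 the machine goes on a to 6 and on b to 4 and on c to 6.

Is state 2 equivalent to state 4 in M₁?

Yes

First remove the unreachable states {1}; 6 states remain.
Initial partition by acceptance: {2,3,4,5,6} | {7}.
Refine {2,3,4,5,6} on symbol a: members go to different blocks, giving {2,3,4,6} and {5}.
Split {2,3,4,6} by δ(·,c) → {2,4} and {3,6}.
On input a, block {3,6} splits into {3} and {6}.
No further refinement is possible. Final partition (5 blocks): {2,4} | {7} | {5} | {3} | {6}.
2 and 4 lie in the same block of the stable partition, so they are equivalent — no string distinguishes them.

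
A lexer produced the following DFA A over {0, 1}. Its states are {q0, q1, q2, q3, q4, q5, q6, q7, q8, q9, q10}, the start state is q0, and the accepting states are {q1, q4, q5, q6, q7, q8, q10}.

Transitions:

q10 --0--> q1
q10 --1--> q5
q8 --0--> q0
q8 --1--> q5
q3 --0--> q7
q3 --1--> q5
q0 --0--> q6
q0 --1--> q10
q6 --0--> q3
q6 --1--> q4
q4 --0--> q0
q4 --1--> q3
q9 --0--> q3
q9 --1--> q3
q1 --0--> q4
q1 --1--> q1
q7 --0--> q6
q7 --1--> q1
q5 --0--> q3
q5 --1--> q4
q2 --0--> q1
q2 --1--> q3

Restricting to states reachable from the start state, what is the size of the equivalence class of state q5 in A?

First remove the unreachable states {q2,q8,q9}; 8 states remain.
Initial partition by acceptance: {q1,q4,q5,q6,q7,q10} | {q0,q3}.
Refine {q1,q4,q5,q6,q7,q10} on symbol 0: members go to different blocks, giving {q1,q7,q10} and {q4,q5,q6}.
Split {q1,q7,q10} by δ(·,0) → {q1,q7} and {q10}.
On input 0, block {q0,q3} splits into {q0} and {q3}.
Split {q4,q5,q6} by δ(·,0) → {q5,q6} and {q4}.
Split {q1,q7} by δ(·,0) → {q1} and {q7}.
No further refinement is possible. Final partition (7 blocks): {q1} | {q0} | {q5,q6} | {q10} | {q3} | {q4} | {q7}.
The equivalence class containing q5 is {q5,q6}, of size 2.

2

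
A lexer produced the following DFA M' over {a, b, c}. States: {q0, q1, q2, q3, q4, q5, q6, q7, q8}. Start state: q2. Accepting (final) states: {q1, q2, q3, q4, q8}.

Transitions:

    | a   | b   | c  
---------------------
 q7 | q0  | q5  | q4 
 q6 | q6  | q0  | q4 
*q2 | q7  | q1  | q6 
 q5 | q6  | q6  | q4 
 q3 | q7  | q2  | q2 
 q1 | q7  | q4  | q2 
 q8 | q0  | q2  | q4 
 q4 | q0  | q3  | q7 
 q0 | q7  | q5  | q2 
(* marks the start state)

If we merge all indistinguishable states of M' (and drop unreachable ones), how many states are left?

3

Reachable states from the start: {q0,q1,q2,q3,q4,q5,q6,q7}. Unreachable: {q8} — drop them.
Start with accepting vs non-accepting: {q1,q2,q3,q4} | {q0,q5,q6,q7}.
Split {q1,q2,q3,q4} by δ(·,c) → {q1,q3} and {q2,q4}.
The partition is now stable with 3 blocks: {q1,q3} | {q0,q5,q6,q7} | {q2,q4}.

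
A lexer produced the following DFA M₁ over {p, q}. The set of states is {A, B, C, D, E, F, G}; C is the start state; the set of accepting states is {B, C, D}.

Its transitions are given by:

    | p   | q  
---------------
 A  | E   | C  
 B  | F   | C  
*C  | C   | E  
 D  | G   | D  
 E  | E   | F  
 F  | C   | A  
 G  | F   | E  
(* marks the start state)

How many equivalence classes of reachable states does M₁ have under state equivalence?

States {B,D,G} cannot be reached from the start state, so discard them.
Initial partition by acceptance: {C} | {A,E,F}.
On input p, block {A,E,F} splits into {A,E} and {F}.
Refine {A,E} on symbol q: members go to different blocks, giving {A} and {E}.
No further refinement is possible. Final partition (4 blocks): {C} | {A} | {F} | {E}.

4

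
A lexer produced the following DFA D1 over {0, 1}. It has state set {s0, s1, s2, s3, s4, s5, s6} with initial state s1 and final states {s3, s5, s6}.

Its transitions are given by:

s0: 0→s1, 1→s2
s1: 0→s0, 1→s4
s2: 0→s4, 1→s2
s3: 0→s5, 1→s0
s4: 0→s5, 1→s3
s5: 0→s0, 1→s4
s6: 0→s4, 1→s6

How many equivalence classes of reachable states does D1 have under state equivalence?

First remove the unreachable states {s6}; 6 states remain.
P0 = {s3,s5} | {s0,s1,s2,s4}.
On input 0, block {s3,s5} splits into {s3} and {s5}.
On input 0, block {s0,s1,s2,s4} splits into {s0,s1,s2} and {s4}.
Refine {s0,s1,s2} on symbol 0: members go to different blocks, giving {s0,s1} and {s2}.
Refine {s0,s1} on symbol 1: members go to different blocks, giving {s0} and {s1}.
Stable partition: {s3} | {s0} | {s5} | {s4} | {s2} | {s1} — 6 equivalence classes.

6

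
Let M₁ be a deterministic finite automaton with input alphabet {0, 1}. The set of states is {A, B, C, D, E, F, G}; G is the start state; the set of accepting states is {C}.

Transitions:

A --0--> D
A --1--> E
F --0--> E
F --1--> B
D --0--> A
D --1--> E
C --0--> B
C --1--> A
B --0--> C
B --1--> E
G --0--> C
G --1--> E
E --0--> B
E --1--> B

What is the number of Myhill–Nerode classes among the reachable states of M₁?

4

Reachable states from the start: {A,B,C,D,E,G}. Unreachable: {F} — drop them.
Start with accepting vs non-accepting: {C} | {A,B,D,E,G}.
Refine {A,B,D,E,G} on symbol 0: members go to different blocks, giving {A,D,E} and {B,G}.
Refine {A,D,E} on symbol 0: members go to different blocks, giving {A,D} and {E}.
Stable partition: {C} | {A,D} | {B,G} | {E} — 4 equivalence classes.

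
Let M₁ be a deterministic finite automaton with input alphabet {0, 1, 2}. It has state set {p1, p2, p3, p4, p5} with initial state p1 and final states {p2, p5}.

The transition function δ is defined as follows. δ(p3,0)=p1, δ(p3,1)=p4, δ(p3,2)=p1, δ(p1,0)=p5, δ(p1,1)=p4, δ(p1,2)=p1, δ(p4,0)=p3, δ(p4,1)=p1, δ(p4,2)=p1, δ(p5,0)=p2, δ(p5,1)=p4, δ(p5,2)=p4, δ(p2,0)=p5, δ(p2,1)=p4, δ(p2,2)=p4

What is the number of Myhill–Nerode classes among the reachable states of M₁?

4

Every state is reachable, so we keep all 5.
P0 = {p2,p5} | {p1,p3,p4}.
On input 0, block {p1,p3,p4} splits into {p3,p4} and {p1}.
On input 0, block {p3,p4} splits into {p3} and {p4}.
No further refinement is possible. Final partition (4 blocks): {p2,p5} | {p3} | {p1} | {p4}.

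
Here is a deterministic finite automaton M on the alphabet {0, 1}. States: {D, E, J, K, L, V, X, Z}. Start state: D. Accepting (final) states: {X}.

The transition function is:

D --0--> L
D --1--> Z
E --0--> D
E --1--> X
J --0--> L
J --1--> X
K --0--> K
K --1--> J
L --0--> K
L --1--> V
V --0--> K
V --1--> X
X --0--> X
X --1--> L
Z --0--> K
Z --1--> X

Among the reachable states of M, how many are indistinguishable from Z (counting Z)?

3

Reachable states from the start: {D,J,K,L,V,X,Z}. Unreachable: {E} — drop them.
P0 = {X} | {D,J,K,L,V,Z}.
On input 1, block {D,J,K,L,V,Z} splits into {J,V,Z} and {D,K,L}.
The partition is now stable with 3 blocks: {X} | {J,V,Z} | {D,K,L}.
State Z belongs to the block {J,V,Z}, which has 3 states.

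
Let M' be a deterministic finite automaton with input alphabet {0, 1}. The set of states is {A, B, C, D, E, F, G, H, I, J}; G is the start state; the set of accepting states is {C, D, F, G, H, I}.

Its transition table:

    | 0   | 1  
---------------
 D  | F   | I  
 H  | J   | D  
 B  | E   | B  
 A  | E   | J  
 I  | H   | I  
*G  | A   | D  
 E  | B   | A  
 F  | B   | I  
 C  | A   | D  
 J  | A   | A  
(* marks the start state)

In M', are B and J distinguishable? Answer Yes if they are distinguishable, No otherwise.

Reachable states from the start: {A,B,D,E,F,G,H,I,J}. Unreachable: {C} — drop them.
Start with accepting vs non-accepting: {D,F,G,H,I} | {A,B,E,J}.
On input 0, block {D,F,G,H,I} splits into {F,G,H} and {D,I}.
No further refinement is possible. Final partition (3 blocks): {F,G,H} | {A,B,E,J} | {D,I}.
B and J lie in the same block of the stable partition, so they are equivalent — no string distinguishes them.

No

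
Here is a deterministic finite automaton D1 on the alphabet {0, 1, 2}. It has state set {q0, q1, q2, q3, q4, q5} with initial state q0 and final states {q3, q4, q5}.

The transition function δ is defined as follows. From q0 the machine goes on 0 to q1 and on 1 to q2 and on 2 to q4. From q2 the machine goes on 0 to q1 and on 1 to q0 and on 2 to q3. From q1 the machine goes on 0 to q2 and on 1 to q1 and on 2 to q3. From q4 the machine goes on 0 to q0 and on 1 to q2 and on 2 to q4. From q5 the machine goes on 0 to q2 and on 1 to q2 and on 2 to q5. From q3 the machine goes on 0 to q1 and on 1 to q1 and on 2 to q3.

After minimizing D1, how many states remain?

States {q5} cannot be reached from the start state, so discard them.
Start with accepting vs non-accepting: {q3,q4} | {q0,q1,q2}.
Stable partition: {q3,q4} | {q0,q1,q2} — 2 equivalence classes.

2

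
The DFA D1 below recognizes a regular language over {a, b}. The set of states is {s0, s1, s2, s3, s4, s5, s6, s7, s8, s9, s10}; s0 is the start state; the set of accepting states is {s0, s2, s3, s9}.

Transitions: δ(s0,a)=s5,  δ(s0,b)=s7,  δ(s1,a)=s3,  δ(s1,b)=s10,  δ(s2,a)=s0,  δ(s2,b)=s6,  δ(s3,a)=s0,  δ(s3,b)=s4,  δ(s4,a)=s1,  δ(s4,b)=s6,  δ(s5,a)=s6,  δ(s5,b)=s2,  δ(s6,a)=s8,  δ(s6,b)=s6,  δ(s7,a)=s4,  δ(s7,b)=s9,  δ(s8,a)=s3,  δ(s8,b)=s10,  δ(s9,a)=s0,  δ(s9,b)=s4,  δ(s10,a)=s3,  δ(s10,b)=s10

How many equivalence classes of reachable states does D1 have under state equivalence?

All states are reachable from the start state.
P0 = {s0,s2,s3,s9} | {s1,s4,s5,s6,s7,s8,s10}.
Split {s0,s2,s3,s9} by δ(·,a) → {s2,s3,s9} and {s0}.
On input a, block {s1,s4,s5,s6,s7,s8,s10} splits into {s4,s5,s6,s7} and {s1,s8,s10}.
Refine {s4,s5,s6,s7} on symbol a: members go to different blocks, giving {s4,s6} and {s5,s7}.
No further refinement is possible. Final partition (5 blocks): {s2,s3,s9} | {s4,s6} | {s0} | {s1,s8,s10} | {s5,s7}.

5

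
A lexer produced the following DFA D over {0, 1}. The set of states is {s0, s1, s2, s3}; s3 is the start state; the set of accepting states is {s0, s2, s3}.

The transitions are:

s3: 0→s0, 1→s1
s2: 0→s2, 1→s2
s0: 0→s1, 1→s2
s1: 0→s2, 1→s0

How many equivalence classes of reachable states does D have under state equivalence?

4

Start with accepting vs non-accepting: {s0,s2,s3} | {s1}.
On input 0, block {s0,s2,s3} splits into {s2,s3} and {s0}.
Refine {s2,s3} on symbol 0: members go to different blocks, giving {s2} and {s3}.
Stable partition: {s2} | {s1} | {s0} | {s3} — 4 equivalence classes.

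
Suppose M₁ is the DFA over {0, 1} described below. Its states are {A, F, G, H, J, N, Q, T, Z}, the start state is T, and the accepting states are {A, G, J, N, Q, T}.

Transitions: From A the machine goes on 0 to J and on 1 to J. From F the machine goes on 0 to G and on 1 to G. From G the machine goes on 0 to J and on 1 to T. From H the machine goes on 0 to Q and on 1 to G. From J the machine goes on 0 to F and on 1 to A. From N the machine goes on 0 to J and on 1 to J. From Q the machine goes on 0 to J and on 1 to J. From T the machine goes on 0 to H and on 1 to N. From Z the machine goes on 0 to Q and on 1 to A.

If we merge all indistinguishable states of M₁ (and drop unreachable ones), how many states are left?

3

States {Z} cannot be reached from the start state, so discard them.
P0 = {A,G,J,N,Q,T} | {F,H}.
Split {A,G,J,N,Q,T} by δ(·,0) → {A,G,N,Q} and {J,T}.
The partition is now stable with 3 blocks: {A,G,N,Q} | {F,H} | {J,T}.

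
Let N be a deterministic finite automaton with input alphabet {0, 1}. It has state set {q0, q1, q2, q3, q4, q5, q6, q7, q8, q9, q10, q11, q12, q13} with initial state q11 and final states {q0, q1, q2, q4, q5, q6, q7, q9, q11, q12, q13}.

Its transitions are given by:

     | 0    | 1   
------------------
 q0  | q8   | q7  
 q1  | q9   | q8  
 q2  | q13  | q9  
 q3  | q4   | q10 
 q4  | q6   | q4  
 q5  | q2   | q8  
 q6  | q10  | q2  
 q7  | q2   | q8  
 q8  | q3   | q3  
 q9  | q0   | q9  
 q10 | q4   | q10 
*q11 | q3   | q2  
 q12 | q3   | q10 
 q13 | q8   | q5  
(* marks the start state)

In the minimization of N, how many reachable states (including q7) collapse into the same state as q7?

2

First remove the unreachable states {q1,q12}; 12 states remain.
Start with accepting vs non-accepting: {q0,q2,q4,q5,q6,q7,q9,q11,q13} | {q3,q8,q10}.
On input 0, block {q0,q2,q4,q5,q6,q7,q9,q11,q13} splits into {q2,q4,q5,q7,q9} and {q0,q6,q11,q13}.
Refine {q2,q4,q5,q7,q9} on symbol 0: members go to different blocks, giving {q2,q4,q9} and {q5,q7}.
On input 0, block {q3,q8,q10} splits into {q3,q10} and {q8}.
Refine {q0,q6,q11,q13} on symbol 0: members go to different blocks, giving {q0,q13} and {q6,q11}.
On input 0, block {q2,q4,q9} splits into {q2,q9} and {q4}.
No further refinement is possible. Final partition (7 blocks): {q2,q9} | {q3,q10} | {q0,q13} | {q5,q7} | {q8} | {q6,q11} | {q4}.
The equivalence class containing q7 is {q5,q7}, of size 2.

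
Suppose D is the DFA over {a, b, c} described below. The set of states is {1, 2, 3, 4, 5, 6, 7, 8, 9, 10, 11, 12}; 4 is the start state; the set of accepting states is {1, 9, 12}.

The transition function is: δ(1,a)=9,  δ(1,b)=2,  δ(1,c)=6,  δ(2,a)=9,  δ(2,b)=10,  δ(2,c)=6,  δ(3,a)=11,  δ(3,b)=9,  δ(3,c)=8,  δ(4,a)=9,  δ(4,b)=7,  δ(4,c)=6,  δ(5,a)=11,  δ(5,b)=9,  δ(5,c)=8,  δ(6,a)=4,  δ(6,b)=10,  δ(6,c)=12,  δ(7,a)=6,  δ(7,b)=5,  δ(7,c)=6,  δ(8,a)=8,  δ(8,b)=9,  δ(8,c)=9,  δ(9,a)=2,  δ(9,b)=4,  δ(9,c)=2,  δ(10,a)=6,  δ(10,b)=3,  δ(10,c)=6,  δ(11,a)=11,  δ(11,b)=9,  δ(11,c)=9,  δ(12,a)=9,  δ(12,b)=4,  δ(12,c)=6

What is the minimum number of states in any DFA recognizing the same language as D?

States {1} cannot be reached from the start state, so discard them.
Start with accepting vs non-accepting: {9,12} | {2,3,4,5,6,7,8,10,11}.
Refine {9,12} on symbol a: members go to different blocks, giving {9} and {12}.
On input a, block {2,3,4,5,6,7,8,10,11} splits into {3,5,6,7,8,10,11} and {2,4}.
Split {3,5,6,7,8,10,11} by δ(·,a) → {3,5,7,8,10,11} and {6}.
On input a, block {3,5,7,8,10,11} splits into {3,5,8,11} and {7,10}.
Refine {3,5,8,11} on symbol c: members go to different blocks, giving {3,5} and {8,11}.
The partition is now stable with 7 blocks: {9} | {3,5} | {12} | {2,4} | {6} | {7,10} | {8,11}.

7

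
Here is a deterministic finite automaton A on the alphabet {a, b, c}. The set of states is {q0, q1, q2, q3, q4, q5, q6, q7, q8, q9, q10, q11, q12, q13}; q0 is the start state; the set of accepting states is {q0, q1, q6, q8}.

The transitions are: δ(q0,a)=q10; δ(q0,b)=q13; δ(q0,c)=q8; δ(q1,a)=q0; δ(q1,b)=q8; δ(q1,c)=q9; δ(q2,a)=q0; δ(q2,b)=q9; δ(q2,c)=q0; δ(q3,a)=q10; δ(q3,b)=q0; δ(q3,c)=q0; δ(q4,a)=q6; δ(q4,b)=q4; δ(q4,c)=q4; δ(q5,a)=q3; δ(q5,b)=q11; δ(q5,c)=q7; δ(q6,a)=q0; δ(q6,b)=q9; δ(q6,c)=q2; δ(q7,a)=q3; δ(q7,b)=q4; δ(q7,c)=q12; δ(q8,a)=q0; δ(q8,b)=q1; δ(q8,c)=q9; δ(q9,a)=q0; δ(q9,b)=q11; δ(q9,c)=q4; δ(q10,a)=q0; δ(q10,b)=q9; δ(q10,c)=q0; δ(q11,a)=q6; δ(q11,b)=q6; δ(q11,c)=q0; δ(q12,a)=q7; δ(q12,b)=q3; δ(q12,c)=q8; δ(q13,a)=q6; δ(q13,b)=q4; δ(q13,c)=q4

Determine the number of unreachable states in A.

BFS from q0 reaches {q0, q1, q2, q4, q6, q8, q9, q10, q11, q13}; the 4 state(s) q3, q5, q7, q12 are never visited.

4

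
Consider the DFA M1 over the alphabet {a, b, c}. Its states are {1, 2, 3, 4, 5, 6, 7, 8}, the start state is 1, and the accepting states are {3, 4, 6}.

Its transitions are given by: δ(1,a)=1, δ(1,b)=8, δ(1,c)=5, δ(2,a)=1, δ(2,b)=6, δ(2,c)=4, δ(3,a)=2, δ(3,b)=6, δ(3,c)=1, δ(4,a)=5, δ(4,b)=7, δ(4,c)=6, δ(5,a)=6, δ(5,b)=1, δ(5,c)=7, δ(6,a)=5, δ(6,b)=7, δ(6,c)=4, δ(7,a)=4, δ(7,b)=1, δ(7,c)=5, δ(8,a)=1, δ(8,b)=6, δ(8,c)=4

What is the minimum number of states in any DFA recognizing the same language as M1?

4

Reachable states from the start: {1,4,5,6,7,8}. Unreachable: {2,3} — drop them.
P0 = {4,6} | {1,5,7,8}.
Split {1,5,7,8} by δ(·,a) → {1,8} and {5,7}.
On input b, block {1,8} splits into {1} and {8}.
No further refinement is possible. Final partition (4 blocks): {4,6} | {1} | {5,7} | {8}.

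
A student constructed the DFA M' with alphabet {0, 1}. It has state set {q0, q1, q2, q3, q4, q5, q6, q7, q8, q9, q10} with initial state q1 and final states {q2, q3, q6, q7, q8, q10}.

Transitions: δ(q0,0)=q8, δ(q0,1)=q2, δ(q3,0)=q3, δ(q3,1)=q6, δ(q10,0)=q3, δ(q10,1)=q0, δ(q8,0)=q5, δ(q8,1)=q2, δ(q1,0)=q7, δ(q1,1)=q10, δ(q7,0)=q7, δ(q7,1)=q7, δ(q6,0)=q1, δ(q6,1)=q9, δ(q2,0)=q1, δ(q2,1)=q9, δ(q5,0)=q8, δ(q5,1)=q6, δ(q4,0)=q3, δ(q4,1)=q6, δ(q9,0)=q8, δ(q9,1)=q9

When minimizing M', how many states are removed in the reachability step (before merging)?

Starting at q1 and following transitions, the reachable set is {q0, q1, q2, q3, q5, q6, q7, q8, q9, q10}. That leaves q4 unreachable — 1 in total.

1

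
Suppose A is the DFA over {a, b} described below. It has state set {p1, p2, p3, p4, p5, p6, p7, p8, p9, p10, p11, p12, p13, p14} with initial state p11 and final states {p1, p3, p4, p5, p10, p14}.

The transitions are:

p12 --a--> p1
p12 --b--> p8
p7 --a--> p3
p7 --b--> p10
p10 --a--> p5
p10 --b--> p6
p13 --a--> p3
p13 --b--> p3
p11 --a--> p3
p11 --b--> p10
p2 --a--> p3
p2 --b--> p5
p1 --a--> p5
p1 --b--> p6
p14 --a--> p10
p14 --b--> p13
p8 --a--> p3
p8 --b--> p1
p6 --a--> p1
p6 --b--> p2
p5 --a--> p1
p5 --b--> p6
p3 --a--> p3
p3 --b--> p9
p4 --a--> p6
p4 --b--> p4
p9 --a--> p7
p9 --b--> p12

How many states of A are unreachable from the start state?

3

BFS from p11 reaches {p1, p2, p3, p5, p6, p7, p8, p9, p10, p11, p12}; the 3 state(s) p4, p13, p14 are never visited.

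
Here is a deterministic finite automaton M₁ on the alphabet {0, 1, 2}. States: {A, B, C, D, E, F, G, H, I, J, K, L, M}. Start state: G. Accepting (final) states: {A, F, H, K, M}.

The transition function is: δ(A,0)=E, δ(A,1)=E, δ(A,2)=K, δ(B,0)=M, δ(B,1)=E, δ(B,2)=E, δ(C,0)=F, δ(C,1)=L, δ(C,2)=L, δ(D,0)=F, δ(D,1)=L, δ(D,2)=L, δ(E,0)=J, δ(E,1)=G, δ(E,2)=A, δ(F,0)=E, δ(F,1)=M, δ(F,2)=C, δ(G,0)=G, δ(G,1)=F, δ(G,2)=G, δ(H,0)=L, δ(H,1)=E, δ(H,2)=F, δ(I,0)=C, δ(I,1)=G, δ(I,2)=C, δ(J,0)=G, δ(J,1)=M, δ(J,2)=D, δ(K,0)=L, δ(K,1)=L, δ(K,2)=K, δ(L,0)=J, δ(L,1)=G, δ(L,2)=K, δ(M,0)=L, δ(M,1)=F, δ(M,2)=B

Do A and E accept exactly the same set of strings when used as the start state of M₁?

No

States {H,I} cannot be reached from the start state, so discard them.
Initial partition by acceptance: {A,F,K,M} | {B,C,D,E,G,J,L}.
Split {A,F,K,M} by δ(·,1) → {A,K} and {F,M}.
On input 0, block {B,C,D,E,G,J,L} splits into {E,G,J,L} and {B,C,D}.
On input 1, block {E,G,J,L} splits into {E,L} and {G,J}.
Split {G,J} by δ(·,2) → {G} and {J}.
Stable partition: {A,K} | {E,L} | {F,M} | {B,C,D} | {G} | {J} — 6 equivalence classes.
A and E end up in different blocks, so they are distinguishable. For instance, the string 'ε' is accepted from only A.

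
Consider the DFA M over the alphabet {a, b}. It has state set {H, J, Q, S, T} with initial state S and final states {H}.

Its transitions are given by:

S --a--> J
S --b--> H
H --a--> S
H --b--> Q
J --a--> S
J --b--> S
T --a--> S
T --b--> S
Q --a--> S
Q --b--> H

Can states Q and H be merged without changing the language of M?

No

States {T} cannot be reached from the start state, so discard them.
P0 = {H} | {J,Q,S}.
Refine {J,Q,S} on symbol b: members go to different blocks, giving {Q,S} and {J}.
On input a, block {Q,S} splits into {S} and {Q}.
The partition is now stable with 4 blocks: {H} | {S} | {J} | {Q}.
Q and H end up in different blocks, so they are distinguishable. For instance, the string 'ε' is accepted from only H.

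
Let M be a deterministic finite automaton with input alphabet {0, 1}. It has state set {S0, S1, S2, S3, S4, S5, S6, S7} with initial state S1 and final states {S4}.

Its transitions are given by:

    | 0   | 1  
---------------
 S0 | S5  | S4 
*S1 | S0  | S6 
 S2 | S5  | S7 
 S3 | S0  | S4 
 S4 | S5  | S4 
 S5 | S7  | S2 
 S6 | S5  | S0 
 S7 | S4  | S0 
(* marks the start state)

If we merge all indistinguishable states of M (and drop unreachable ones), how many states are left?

Reachable states from the start: {S0,S1,S2,S4,S5,S6,S7}. Unreachable: {S3} — drop them.
Start with accepting vs non-accepting: {S4} | {S0,S1,S2,S5,S6,S7}.
On input 0, block {S0,S1,S2,S5,S6,S7} splits into {S0,S1,S2,S5,S6} and {S7}.
Split {S0,S1,S2,S5,S6} by δ(·,0) → {S0,S1,S2,S6} and {S5}.
Split {S0,S1,S2,S6} by δ(·,0) → {S0,S2,S6} and {S1}.
Refine {S0,S2,S6} on symbol 1: members go to different blocks, giving {S0} and {S2} and {S6}.
Stable partition: {S4} | {S0} | {S7} | {S5} | {S1} | {S2} | {S6} — 7 equivalence classes.

7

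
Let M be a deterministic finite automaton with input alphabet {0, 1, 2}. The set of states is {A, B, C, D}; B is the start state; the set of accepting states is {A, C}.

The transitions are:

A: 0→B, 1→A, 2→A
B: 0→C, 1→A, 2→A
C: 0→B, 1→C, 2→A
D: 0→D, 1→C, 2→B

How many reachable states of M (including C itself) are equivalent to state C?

States {D} cannot be reached from the start state, so discard them.
P0 = {A,C} | {B}.
The partition is now stable with 2 blocks: {A,C} | {B}.
The equivalence class containing C is {A,C}, of size 2.

2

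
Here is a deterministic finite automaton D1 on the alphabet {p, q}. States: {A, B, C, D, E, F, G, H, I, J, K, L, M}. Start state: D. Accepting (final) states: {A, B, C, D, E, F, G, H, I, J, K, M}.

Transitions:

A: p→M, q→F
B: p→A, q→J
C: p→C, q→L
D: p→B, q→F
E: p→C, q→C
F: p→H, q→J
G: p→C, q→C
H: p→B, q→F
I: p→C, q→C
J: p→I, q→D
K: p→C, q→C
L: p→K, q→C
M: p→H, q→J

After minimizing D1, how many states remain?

States {E,G} cannot be reached from the start state, so discard them.
Start with accepting vs non-accepting: {A,B,C,D,F,H,I,J,K,M} | {L}.
Refine {A,B,C,D,F,H,I,J,K,M} on symbol q: members go to different blocks, giving {A,B,D,F,H,I,J,K,M} and {C}.
Refine {A,B,D,F,H,I,J,K,M} on symbol p: members go to different blocks, giving {A,B,D,F,H,J,M} and {I,K}.
Refine {A,B,D,F,H,J,M} on symbol p: members go to different blocks, giving {A,B,D,F,H,M} and {J}.
Split {A,B,D,F,H,M} by δ(·,q) → {A,D,H} and {B,F,M}.
The partition is now stable with 6 blocks: {A,D,H} | {L} | {C} | {I,K} | {J} | {B,F,M}.

6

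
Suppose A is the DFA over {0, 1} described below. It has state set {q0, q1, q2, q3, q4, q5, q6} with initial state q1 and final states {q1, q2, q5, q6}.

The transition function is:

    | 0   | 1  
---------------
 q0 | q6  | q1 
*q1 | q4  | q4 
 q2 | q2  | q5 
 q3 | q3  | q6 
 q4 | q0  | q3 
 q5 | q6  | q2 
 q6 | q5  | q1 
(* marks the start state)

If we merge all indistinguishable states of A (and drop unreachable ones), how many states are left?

Every state is reachable, so we keep all 7.
Initial partition by acceptance: {q1,q2,q5,q6} | {q0,q3,q4}.
Split {q1,q2,q5,q6} by δ(·,0) → {q2,q5,q6} and {q1}.
Split {q2,q5,q6} by δ(·,1) → {q2,q5} and {q6}.
Refine {q2,q5} on symbol 0: members go to different blocks, giving {q2} and {q5}.
Refine {q0,q3,q4} on symbol 0: members go to different blocks, giving {q3,q4} and {q0}.
On input 0, block {q3,q4} splits into {q3} and {q4}.
The partition is now stable with 7 blocks: {q2} | {q3} | {q1} | {q6} | {q5} | {q0} | {q4}.

7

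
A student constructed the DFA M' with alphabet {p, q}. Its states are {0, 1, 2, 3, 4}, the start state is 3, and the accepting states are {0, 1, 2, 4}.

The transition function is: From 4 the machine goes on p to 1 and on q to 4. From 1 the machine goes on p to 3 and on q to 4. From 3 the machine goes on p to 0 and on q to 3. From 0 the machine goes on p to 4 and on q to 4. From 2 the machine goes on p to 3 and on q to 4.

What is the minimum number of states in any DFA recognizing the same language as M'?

Reachable states from the start: {0,1,3,4}. Unreachable: {2} — drop them.
Initial partition by acceptance: {0,1,4} | {3}.
Refine {0,1,4} on symbol p: members go to different blocks, giving {0,4} and {1}.
Refine {0,4} on symbol p: members go to different blocks, giving {0} and {4}.
Stable partition: {0} | {3} | {1} | {4} — 4 equivalence classes.

4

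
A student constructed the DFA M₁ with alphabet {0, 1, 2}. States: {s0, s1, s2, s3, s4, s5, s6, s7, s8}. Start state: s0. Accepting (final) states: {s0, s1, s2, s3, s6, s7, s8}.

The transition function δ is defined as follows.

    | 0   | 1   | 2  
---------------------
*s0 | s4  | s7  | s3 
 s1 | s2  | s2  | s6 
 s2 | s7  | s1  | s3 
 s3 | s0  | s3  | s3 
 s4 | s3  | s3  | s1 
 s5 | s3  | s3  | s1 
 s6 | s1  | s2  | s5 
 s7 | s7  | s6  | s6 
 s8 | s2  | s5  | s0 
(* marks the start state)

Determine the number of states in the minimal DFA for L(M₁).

7

Reachable states from the start: {s0,s1,s2,s3,s4,s5,s6,s7}. Unreachable: {s8} — drop them.
Initial partition by acceptance: {s0,s1,s2,s3,s6,s7} | {s4,s5}.
On input 0, block {s0,s1,s2,s3,s6,s7} splits into {s1,s2,s3,s6,s7} and {s0}.
Refine {s1,s2,s3,s6,s7} on symbol 0: members go to different blocks, giving {s1,s2,s6,s7} and {s3}.
On input 2, block {s1,s2,s6,s7} splits into {s1,s7} and {s2} and {s6}.
On input 0, block {s1,s7} splits into {s1} and {s7}.
No further refinement is possible. Final partition (7 blocks): {s1} | {s4,s5} | {s0} | {s3} | {s2} | {s6} | {s7}.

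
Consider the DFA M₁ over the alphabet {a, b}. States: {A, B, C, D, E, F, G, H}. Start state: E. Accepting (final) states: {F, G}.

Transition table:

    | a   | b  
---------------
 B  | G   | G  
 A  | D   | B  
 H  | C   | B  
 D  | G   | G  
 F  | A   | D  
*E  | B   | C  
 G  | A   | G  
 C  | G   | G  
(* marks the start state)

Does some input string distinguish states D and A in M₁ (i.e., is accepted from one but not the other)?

States {F,H} cannot be reached from the start state, so discard them.
P0 = {G} | {A,B,C,D,E}.
Refine {A,B,C,D,E} on symbol a: members go to different blocks, giving {B,C,D} and {A,E}.
Stable partition: {G} | {B,C,D} | {A,E} — 3 equivalence classes.
D and A end up in different blocks, so they are distinguishable. For instance, the string 'a' is accepted from only D.

Yes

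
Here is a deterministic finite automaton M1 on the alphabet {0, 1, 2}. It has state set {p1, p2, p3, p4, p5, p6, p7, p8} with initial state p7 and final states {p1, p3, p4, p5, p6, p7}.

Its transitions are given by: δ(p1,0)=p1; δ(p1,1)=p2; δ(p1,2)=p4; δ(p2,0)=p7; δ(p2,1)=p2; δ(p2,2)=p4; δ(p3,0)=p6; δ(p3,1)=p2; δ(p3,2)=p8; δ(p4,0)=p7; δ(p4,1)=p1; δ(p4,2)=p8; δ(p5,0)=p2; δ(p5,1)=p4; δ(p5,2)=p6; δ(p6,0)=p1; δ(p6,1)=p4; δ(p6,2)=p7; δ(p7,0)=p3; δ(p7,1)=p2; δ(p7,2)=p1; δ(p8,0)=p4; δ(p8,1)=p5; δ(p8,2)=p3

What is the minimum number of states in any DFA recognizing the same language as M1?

All states are reachable from the start state.
Initial partition by acceptance: {p1,p3,p4,p5,p6,p7} | {p2,p8}.
Split {p1,p3,p4,p5,p6,p7} by δ(·,0) → {p1,p3,p4,p6,p7} and {p5}.
Split {p1,p3,p4,p6,p7} by δ(·,1) → {p1,p3,p7} and {p4,p6}.
On input 0, block {p1,p3,p7} splits into {p1,p7} and {p3}.
Refine {p1,p7} on symbol 0: members go to different blocks, giving {p1} and {p7}.
Split {p2,p8} by δ(·,0) → {p2} and {p8}.
Split {p4,p6} by δ(·,0) → {p4} and {p6}.
Stable partition: {p1} | {p2} | {p5} | {p4} | {p3} | {p7} | {p8} | {p6} — 8 equivalence classes.

8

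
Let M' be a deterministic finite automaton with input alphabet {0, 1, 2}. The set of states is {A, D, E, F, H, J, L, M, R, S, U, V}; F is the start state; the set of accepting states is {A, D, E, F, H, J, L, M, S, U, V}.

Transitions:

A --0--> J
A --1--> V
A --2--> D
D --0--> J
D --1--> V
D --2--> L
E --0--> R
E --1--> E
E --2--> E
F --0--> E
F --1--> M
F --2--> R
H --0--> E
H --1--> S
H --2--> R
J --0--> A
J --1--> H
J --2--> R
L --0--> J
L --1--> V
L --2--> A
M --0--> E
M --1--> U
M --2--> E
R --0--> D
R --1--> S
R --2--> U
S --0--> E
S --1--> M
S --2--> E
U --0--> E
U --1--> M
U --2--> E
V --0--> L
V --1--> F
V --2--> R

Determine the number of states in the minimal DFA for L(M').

All states are reachable from the start state.
Initial partition by acceptance: {A,D,E,F,H,J,L,M,S,U,V} | {R}.
On input 0, block {A,D,E,F,H,J,L,M,S,U,V} splits into {A,D,F,H,J,L,M,S,U,V} and {E}.
Split {A,D,F,H,J,L,M,S,U,V} by δ(·,0) → {A,D,J,L,V} and {F,H,M,S,U}.
On input 1, block {A,D,J,L,V} splits into {A,D,L} and {J,V}.
On input 2, block {F,H,M,S,U} splits into {M,S,U} and {F,H}.
The partition is now stable with 6 blocks: {A,D,L} | {R} | {E} | {M,S,U} | {J,V} | {F,H}.

6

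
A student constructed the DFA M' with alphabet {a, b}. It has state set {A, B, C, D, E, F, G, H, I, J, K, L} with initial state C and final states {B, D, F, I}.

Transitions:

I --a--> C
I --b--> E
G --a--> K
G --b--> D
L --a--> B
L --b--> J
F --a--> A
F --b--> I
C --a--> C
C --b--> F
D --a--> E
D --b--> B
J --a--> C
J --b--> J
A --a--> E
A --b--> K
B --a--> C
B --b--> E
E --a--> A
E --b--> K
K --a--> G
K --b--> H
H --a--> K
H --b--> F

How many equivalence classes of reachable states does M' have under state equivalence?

First remove the unreachable states {J,L}; 10 states remain.
P0 = {B,D,F,I} | {A,C,E,G,H,K}.
Split {B,D,F,I} by δ(·,b) → {B,I} and {D,F}.
On input b, block {A,C,E,G,H,K} splits into {A,E,K} and {C,G,H}.
Split {A,E,K} by δ(·,a) → {A,E} and {K}.
Split {C,G,H} by δ(·,a) → {G,H} and {C}.
No further refinement is possible. Final partition (6 blocks): {B,I} | {A,E} | {D,F} | {G,H} | {K} | {C}.

6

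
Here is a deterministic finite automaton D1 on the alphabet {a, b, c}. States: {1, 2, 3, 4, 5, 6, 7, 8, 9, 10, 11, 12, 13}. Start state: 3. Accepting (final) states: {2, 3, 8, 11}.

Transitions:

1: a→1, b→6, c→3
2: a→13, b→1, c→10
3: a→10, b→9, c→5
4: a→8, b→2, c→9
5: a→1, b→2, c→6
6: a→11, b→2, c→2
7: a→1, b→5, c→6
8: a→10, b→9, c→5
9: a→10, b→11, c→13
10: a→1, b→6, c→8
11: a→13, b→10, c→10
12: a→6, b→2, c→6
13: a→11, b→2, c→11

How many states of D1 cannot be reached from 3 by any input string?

3

BFS from 3 reaches {1, 2, 3, 5, 6, 8, 9, 10, 11, 13}; the 3 state(s) 4, 7, 12 are never visited.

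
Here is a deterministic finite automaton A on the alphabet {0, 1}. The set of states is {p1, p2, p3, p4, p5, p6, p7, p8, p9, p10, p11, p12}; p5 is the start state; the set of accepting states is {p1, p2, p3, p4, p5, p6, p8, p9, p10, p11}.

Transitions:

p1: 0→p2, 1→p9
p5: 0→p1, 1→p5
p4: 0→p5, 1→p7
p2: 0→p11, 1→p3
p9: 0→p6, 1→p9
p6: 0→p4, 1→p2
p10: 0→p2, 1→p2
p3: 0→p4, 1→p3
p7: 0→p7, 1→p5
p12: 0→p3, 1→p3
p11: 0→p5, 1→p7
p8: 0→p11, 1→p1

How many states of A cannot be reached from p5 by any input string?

3

No path from p5 leads to p8, p10, p12; the other 9 states are all reachable.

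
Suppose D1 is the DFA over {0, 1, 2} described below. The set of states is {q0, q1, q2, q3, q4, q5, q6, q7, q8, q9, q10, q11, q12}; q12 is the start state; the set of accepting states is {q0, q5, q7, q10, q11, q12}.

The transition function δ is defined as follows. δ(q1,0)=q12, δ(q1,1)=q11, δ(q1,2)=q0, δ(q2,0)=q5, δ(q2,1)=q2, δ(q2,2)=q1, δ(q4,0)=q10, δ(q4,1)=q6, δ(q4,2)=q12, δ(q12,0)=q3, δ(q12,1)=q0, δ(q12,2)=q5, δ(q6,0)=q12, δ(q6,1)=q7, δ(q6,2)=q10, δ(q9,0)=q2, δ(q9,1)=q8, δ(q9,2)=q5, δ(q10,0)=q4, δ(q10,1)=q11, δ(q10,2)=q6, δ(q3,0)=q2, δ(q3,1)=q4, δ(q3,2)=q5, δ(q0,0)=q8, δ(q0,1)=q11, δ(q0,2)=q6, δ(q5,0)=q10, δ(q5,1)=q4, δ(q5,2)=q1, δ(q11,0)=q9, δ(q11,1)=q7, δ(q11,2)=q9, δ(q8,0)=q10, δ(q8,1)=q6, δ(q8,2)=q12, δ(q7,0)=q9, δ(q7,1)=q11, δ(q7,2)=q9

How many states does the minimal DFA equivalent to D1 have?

8

Every state is reachable, so we keep all 13.
Initial partition by acceptance: {q0,q5,q7,q10,q11,q12} | {q1,q2,q3,q4,q6,q8,q9}.
On input 0, block {q0,q5,q7,q10,q11,q12} splits into {q0,q7,q10,q11,q12} and {q5}.
Split {q0,q7,q10,q11,q12} by δ(·,2) → {q0,q7,q10,q11} and {q12}.
Split {q1,q2,q3,q4,q6,q8,q9} by δ(·,0) → {q1,q6} and {q3,q9} and {q4,q8} and {q2}.
Refine {q0,q7,q10,q11} on symbol 0: members go to different blocks, giving {q0,q10} and {q7,q11}.
Stable partition: {q0,q10} | {q1,q6} | {q5} | {q12} | {q3,q9} | {q4,q8} | {q2} | {q7,q11} — 8 equivalence classes.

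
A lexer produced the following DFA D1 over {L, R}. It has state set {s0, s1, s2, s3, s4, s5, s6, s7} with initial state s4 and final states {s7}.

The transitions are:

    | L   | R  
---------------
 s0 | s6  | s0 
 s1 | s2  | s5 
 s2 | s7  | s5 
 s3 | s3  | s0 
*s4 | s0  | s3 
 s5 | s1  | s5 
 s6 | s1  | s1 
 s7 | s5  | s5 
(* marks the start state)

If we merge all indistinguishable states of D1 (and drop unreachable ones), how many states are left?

Every state is reachable, so we keep all 8.
Initial partition by acceptance: {s7} | {s0,s1,s2,s3,s4,s5,s6}.
On input L, block {s0,s1,s2,s3,s4,s5,s6} splits into {s0,s1,s3,s4,s5,s6} and {s2}.
Split {s0,s1,s3,s4,s5,s6} by δ(·,L) → {s0,s3,s4,s5,s6} and {s1}.
Refine {s0,s3,s4,s5,s6} on symbol L: members go to different blocks, giving {s0,s3,s4} and {s5,s6}.
Split {s0,s3,s4} by δ(·,L) → {s3,s4} and {s0}.
On input L, block {s3,s4} splits into {s3} and {s4}.
Refine {s5,s6} on symbol R: members go to different blocks, giving {s5} and {s6}.
The partition is now stable with 8 blocks: {s7} | {s3} | {s2} | {s1} | {s5} | {s0} | {s4} | {s6}.

8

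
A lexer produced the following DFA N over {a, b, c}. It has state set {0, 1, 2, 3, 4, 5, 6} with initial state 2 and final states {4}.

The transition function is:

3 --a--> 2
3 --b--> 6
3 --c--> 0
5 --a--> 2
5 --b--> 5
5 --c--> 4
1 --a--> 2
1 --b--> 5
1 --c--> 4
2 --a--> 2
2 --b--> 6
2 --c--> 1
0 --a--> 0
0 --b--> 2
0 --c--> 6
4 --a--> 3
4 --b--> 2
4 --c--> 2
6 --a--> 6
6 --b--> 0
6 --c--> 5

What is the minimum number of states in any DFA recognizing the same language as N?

All states are reachable from the start state.
Initial partition by acceptance: {4} | {0,1,2,3,5,6}.
On input c, block {0,1,2,3,5,6} splits into {0,2,3,6} and {1,5}.
On input c, block {0,2,3,6} splits into {0,3} and {2,6}.
Split {0,3} by δ(·,a) → {0} and {3}.
Refine {2,6} on symbol b: members go to different blocks, giving {2} and {6}.
The partition is now stable with 6 blocks: {4} | {0} | {1,5} | {2} | {3} | {6}.

6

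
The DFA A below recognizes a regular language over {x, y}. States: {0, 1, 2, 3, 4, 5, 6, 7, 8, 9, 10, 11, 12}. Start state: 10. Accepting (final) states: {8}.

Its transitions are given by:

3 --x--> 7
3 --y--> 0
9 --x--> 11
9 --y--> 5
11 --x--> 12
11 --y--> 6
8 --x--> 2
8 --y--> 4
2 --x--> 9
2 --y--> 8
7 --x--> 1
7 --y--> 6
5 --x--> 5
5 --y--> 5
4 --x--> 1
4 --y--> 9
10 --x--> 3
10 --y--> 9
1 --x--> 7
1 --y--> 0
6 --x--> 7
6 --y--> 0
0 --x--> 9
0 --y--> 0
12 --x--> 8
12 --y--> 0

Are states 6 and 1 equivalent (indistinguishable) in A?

Yes

P0 = {8} | {0,1,2,3,4,5,6,7,9,10,11,12}.
On input x, block {0,1,2,3,4,5,6,7,9,10,11,12} splits into {0,1,2,3,4,5,6,7,9,10,11} and {12}.
Refine {0,1,2,3,4,5,6,7,9,10,11} on symbol x: members go to different blocks, giving {0,1,2,3,4,5,6,7,9,10} and {11}.
Split {0,1,2,3,4,5,6,7,9,10} by δ(·,x) → {0,1,2,3,4,5,6,7,10} and {9}.
On input x, block {0,1,2,3,4,5,6,7,10} splits into {1,3,4,5,6,7,10} and {0,2}.
Refine {1,3,4,5,6,7,10} on symbol y: members go to different blocks, giving {1,3,6} and {4,10} and {5,7}.
Refine {0,2} on symbol y: members go to different blocks, giving {0} and {2}.
Refine {5,7} on symbol x: members go to different blocks, giving {5} and {7}.
No further refinement is possible. Final partition (10 blocks): {8} | {1,3,6} | {12} | {11} | {9} | {0} | {4,10} | {5} | {2} | {7}.
6 and 1 lie in the same block of the stable partition, so they are equivalent — no string distinguishes them.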